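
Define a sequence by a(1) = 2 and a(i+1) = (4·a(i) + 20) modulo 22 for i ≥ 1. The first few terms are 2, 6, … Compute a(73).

0

a(1) = 2, a(2) = 6, a(3) = 0, a(4) = 20, a(5) = 12, a(6) = 2.
The sequence repeats with period 5.
(73 - 1) mod 5 = 2, so a(73) = a(3) = 0.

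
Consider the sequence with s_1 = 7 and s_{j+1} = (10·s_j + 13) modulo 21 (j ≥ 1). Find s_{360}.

12

We have s_1 = 7,  s_2 = 20,  s_3 = 3,  s_4 = 1,  s_5 = 2,  s_6 = 12,  s_7 = 7.
The sequence repeats with period 6.
So s_{360} = s_{1 + ((360-1) mod 6)} = s_6 = 12.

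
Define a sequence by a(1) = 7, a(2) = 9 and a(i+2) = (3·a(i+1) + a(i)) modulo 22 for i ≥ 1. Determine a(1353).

Listing terms: a(1) = 7,  a(2) = 9,  a(3) = 12,  a(4) = 1,  a(5) = 15,  a(6) = 2,  a(7) = 21,  a(8) = 21,  a(9) = 18,  a(10) = 9,  a(11) = 1,  a(12) = 12,  a(13) = 15,  a(14) = 13,  a(15) = 10,  a(16) = 21,  a(17) = 7,  a(18) = 20,  a(19) = 1,  a(20) = 1,  a(21) = 4,  a(22) = 13,  a(23) = 21,  a(24) = 10,  a(25) = 7,  a(26) = 9.
Since (a(25), a(26)) = (a(1), a(2)) = (7, 9) (two consecutive terms determine the rest), the sequence is periodic with period 24.
(1353 - 1) mod 24 = 8, so a(1353) = a(9) = 18.

18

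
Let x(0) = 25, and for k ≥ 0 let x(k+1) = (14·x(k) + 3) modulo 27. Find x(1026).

We have x(0) = 25; x(1) = 2; x(2) = 4; x(3) = 5; x(4) = 19; x(5) = 26; x(6) = 16; x(7) = 11; x(8) = 22; x(9) = 14; x(10) = 10; x(11) = 8; x(12) = 7; x(13) = 20; x(14) = 13; x(15) = 23; x(16) = 1; x(17) = 17; x(18) = 25.
Since x(18) = x(0) = 25, the sequence is periodic with period 18.
So x(1026) = x(0 + ((1026-0) mod 18)) = x(0) = 25.

25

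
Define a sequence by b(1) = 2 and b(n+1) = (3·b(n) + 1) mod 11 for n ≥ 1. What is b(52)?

7

Listing terms: b(1) = 2,  b(2) = 7,  b(3) = 0,  b(4) = 1,  b(5) = 4,  b(6) = 2.
The sequence repeats with period 5.
So b(52) = b(1 + ((52-1) mod 5)) = b(2) = 7.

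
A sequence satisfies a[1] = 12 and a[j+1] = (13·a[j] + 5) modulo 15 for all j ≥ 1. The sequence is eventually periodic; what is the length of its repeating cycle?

12

a[1] = 12; a[2] = 11; a[3] = 13; a[4] = 9; a[5] = 2; a[6] = 1; a[7] = 3; a[8] = 14; a[9] = 7; a[10] = 6; a[11] = 8; a[12] = 4; a[13] = 12.
The sequence repeats with period 12.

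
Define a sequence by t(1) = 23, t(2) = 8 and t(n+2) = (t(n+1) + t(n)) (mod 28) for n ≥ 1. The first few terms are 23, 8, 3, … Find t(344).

8

We have t(1) = 23, t(2) = 8, t(3) = 3, t(4) = 11, t(5) = 14, t(6) = 25, t(7) = 11, t(8) = 8, t(9) = 19, t(10) = 27, t(11) = 18, t(12) = 17, t(13) = 7, t(14) = 24, t(15) = 3, t(16) = 27, t(17) = 2, t(18) = 1, t(19) = 3, t(20) = 4, t(21) = 7, t(22) = 11, t(23) = 18, t(24) = 1, t(25) = 19, t(26) = 20, t(27) = 11, t(28) = 3, t(29) = 14, t(30) = 17, t(31) = 3, t(32) = 20, t(33) = 23, t(34) = 15, t(35) = 10, t(36) = 25, t(37) = 7, t(38) = 4, t(39) = 11, t(40) = 15, t(41) = 26, t(42) = 13, t(43) = 11, t(44) = 24, t(45) = 7, t(46) = 3, t(47) = 10, t(48) = 13, t(49) = 23, t(50) = 8.
The sequence repeats with period 48.
So t(344) = t(1 + ((344-1) mod 48)) = t(8) = 8.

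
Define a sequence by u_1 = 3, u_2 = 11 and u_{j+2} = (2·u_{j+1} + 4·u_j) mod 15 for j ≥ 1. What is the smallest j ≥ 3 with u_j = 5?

Listing terms: u_1 = 3; u_2 = 11; u_3 = 4; u_4 = 7; u_5 = 0; u_6 = 13; u_7 = 11; u_8 = 14; u_9 = 12; u_{10} = 5; u_{11} = 13; u_{12} = 1; u_{13} = 9; u_{14} = 7; u_{15} = 5; u_{16} = 8; u_{17} = 6; u_{18} = 14; u_{19} = 7; u_{20} = 10; u_{21} = 3; u_{22} = 1; u_{23} = 14; u_{24} = 2; u_{25} = 0; u_{26} = 8; u_{27} = 1; u_{28} = 4; u_{29} = 12; u_{30} = 10; u_{31} = 8; u_{32} = 11; u_{33} = 9; u_{34} = 2; u_{35} = 10; u_{36} = 13; u_{37} = 6; u_{38} = 4; u_{39} = 2; u_{40} = 5; u_{41} = 3; u_{42} = 11.
Since (u_{41}, u_{42}) = (u_1, u_2) = (3, 11) (two consecutive terms determine the rest), the sequence is periodic with period 40.
The value 5 first appears (with j ≥ 3) at u_{10}.

10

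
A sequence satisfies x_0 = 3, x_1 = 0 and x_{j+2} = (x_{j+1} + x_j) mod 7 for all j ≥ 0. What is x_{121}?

0

x_0 = 3, x_1 = 0, x_2 = 3, x_3 = 3, x_4 = 6, x_5 = 2, x_6 = 1, x_7 = 3, x_8 = 4, x_9 = 0, x_{10} = 4, x_{11} = 4, x_{12} = 1, x_{13} = 5, x_{14} = 6, x_{15} = 4, x_{16} = 3, x_{17} = 0.
Since (x_{16}, x_{17}) = (x_0, x_1) = (3, 0) (two consecutive terms determine the rest), the sequence is periodic with period 16.
(121 - 0) mod 16 = 9, so x_{121} = x_9 = 0.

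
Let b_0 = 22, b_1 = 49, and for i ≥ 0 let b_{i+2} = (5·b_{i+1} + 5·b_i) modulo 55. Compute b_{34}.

50

Computing terms: b_0 = 22; b_1 = 49; b_2 = 25; b_3 = 40; b_4 = 50; b_5 = 10; b_6 = 25; b_7 = 10; b_8 = 10; b_9 = 45; b_{10} = 0; b_{11} = 5; b_{12} = 25; b_{13} = 40.
Since (b_{12}, b_{13}) = (b_2, b_3) = (25, 40) (two consecutive terms determine the rest), the sequence is eventually periodic: after a pre-period of length 2 it cycles with period 10.
For i ≥ 2, b_i depends only on (i - 2) mod 10. (34 - 2) mod 10 = 2, so b_{34} = b_4 = 50.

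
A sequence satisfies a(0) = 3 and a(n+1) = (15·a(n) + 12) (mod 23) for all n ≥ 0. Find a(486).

16

a(0) = 3,  a(1) = 11,  a(2) = 16,  a(3) = 22,  a(4) = 20,  a(5) = 13,  a(6) = 0,  a(7) = 12,  a(8) = 8,  a(9) = 17,  a(10) = 14,  a(11) = 15,  a(12) = 7,  a(13) = 2,  a(14) = 19,  a(15) = 21,  a(16) = 5,  a(17) = 18,  a(18) = 6,  a(19) = 10,  a(20) = 1,  a(21) = 4,  a(22) = 3.
Since a(22) = a(0) = 3, the sequence is periodic with period 22.
So a(486) = a(0 + ((486-0) mod 22)) = a(2) = 16.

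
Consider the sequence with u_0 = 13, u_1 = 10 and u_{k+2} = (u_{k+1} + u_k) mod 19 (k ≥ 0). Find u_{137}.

9

We have u_0 = 13,  u_1 = 10,  u_2 = 4,  u_3 = 14,  u_4 = 18,  u_5 = 13,  u_6 = 12,  u_7 = 6,  u_8 = 18,  u_9 = 5,  u_{10} = 4,  u_{11} = 9,  u_{12} = 13,  u_{13} = 3,  u_{14} = 16,  u_{15} = 0,  u_{16} = 16,  u_{17} = 16,  u_{18} = 13,  u_{19} = 10.
The sequence repeats with period 18.
(137 - 0) mod 18 = 11, so u_{137} = u_{11} = 9.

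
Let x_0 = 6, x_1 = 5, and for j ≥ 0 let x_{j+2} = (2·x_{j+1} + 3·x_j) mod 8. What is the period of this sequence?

We have x_0 = 6, x_1 = 5, x_2 = 4, x_3 = 7, x_4 = 2, x_5 = 1, x_6 = 0, x_7 = 3, x_8 = 6, x_9 = 5.
Since (x_8, x_9) = (x_0, x_1) = (6, 5) (two consecutive terms determine the rest), the sequence is periodic with period 8.

8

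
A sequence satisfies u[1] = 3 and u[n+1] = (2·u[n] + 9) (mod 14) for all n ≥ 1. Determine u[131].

Listing terms: u[1] = 3, u[2] = 1, u[3] = 11, u[4] = 3.
The sequence repeats with period 3.
(131 - 1) mod 3 = 1, so u[131] = u[2] = 1.

1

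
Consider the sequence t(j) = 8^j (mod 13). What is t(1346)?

12

Listing terms: t(0) = 1; t(1) = 8; t(2) = 12; t(3) = 5; t(4) = 1.
The sequence repeats with period 4.
(1346 - 0) mod 4 = 2, so t(1346) = t(2) = 12.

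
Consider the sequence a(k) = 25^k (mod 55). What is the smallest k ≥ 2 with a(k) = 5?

a(1) = 25, a(2) = 20, a(3) = 5, a(4) = 15, a(5) = 45, a(6) = 25.
Since a(6) = a(1) = 25, the sequence is periodic with period 5.
The value 5 first appears (with k ≥ 2) at a(3).

3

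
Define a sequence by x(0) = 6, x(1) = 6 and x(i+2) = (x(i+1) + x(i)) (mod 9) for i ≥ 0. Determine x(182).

Computing terms: x(0) = 6, x(1) = 6, x(2) = 3, x(3) = 0, x(4) = 3, x(5) = 3, x(6) = 6, x(7) = 0, x(8) = 6, x(9) = 6.
The sequence repeats with period 8.
So x(182) = x(0 + ((182-0) mod 8)) = x(6) = 6.

6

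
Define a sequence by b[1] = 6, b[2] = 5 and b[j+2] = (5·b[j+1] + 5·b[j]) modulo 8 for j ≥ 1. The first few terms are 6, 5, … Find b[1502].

b[1] = 6; b[2] = 5; b[3] = 7; b[4] = 4; b[5] = 7; b[6] = 7; b[7] = 6; b[8] = 1; b[9] = 3; b[10] = 4; b[11] = 3; b[12] = 3; b[13] = 6; b[14] = 5.
Since (b[13], b[14]) = (b[1], b[2]) = (6, 5) (two consecutive terms determine the rest), the sequence is periodic with period 12.
So b[1502] = b[1 + ((1502-1) mod 12)] = b[2] = 5.

5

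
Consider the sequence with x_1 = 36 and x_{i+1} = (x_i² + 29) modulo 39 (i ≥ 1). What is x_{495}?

0

x_1 = 36,  x_2 = 38,  x_3 = 30,  x_4 = 32,  x_5 = 0,  x_6 = 29,  x_7 = 12,  x_8 = 17,  x_9 = 6,  x_{10} = 26,  x_{11} = 3,  x_{12} = 38.
Since x_{12} = x_2 = 38, the sequence is eventually periodic: after a pre-period of length 1 it cycles with period 10.
For i ≥ 2, x_i depends only on (i - 2) mod 10. (495 - 2) mod 10 = 3, so x_{495} = x_5 = 0.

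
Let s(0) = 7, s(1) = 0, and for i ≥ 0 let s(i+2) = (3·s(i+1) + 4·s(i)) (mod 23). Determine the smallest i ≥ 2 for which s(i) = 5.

2

s(0) = 7,  s(1) = 0,  s(2) = 5,  s(3) = 15,  s(4) = 19,  s(5) = 2,  s(6) = 13,  s(7) = 1,  s(8) = 9,  s(9) = 8,  s(10) = 14,  s(11) = 5,  s(12) = 2,  s(13) = 3,  s(14) = 17,  s(15) = 17,  s(16) = 4,  s(17) = 11,  s(18) = 3,  s(19) = 7,  s(20) = 10,  s(21) = 12,  s(22) = 7,  s(23) = 0.
The sequence repeats with period 22.
The value 5 first appears (with i ≥ 2) at s(2).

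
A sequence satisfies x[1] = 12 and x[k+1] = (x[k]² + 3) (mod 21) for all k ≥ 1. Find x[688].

Listing terms: x[1] = 12,  x[2] = 0,  x[3] = 3,  x[4] = 12.
Since x[4] = x[1] = 12, the sequence is periodic with period 3.
So x[688] = x[1 + ((688-1) mod 3)] = x[1] = 12.

12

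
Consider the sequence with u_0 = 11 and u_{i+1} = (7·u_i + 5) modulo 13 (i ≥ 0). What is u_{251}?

12

u_0 = 11; u_1 = 4; u_2 = 7; u_3 = 2; u_4 = 6; u_5 = 8; u_6 = 9; u_7 = 3; u_8 = 0; u_9 = 5; u_{10} = 1; u_{11} = 12; u_{12} = 11.
Since u_{12} = u_0 = 11, the sequence is periodic with period 12.
(251 - 0) mod 12 = 11, so u_{251} = u_{11} = 12.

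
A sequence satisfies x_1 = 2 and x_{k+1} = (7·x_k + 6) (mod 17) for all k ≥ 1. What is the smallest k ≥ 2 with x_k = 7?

x_1 = 2,  x_2 = 3,  x_3 = 10,  x_4 = 8,  x_5 = 11,  x_6 = 15,  x_7 = 9,  x_8 = 1,  x_9 = 13,  x_{10} = 12,  x_{11} = 5,  x_{12} = 7,  x_{13} = 4,  x_{14} = 0,  x_{15} = 6,  x_{16} = 14,  x_{17} = 2.
The sequence repeats with period 16.
The value 7 first appears (with k ≥ 2) at x_{12}.

12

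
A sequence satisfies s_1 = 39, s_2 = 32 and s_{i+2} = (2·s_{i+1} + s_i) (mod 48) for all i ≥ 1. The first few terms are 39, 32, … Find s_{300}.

22

Listing terms: s_1 = 39, s_2 = 32, s_3 = 7, s_4 = 46, s_5 = 3, s_6 = 4, s_7 = 11, s_8 = 26, s_9 = 15, s_{10} = 8, s_{11} = 31, s_{12} = 22, s_{13} = 27, s_{14} = 28, s_{15} = 35, s_{16} = 2, s_{17} = 39, s_{18} = 32.
The sequence repeats with period 16.
(300 - 1) mod 16 = 11, so s_{300} = s_{12} = 22.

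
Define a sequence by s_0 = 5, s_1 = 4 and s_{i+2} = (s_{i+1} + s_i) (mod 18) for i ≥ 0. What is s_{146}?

We have s_0 = 5,  s_1 = 4,  s_2 = 9,  s_3 = 13,  s_4 = 4,  s_5 = 17,  s_6 = 3,  s_7 = 2,  s_8 = 5,  s_9 = 7,  s_{10} = 12,  s_{11} = 1,  s_{12} = 13,  s_{13} = 14,  s_{14} = 9,  s_{15} = 5,  s_{16} = 14,  s_{17} = 1,  s_{18} = 15,  s_{19} = 16,  s_{20} = 13,  s_{21} = 11,  s_{22} = 6,  s_{23} = 17,  s_{24} = 5,  s_{25} = 4.
Since (s_{24}, s_{25}) = (s_0, s_1) = (5, 4) (two consecutive terms determine the rest), the sequence is periodic with period 24.
(146 - 0) mod 24 = 2, so s_{146} = s_2 = 9.

9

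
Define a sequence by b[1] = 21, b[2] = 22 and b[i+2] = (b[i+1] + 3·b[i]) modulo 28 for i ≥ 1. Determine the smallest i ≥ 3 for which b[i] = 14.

Computing terms: b[1] = 21, b[2] = 22, b[3] = 1, b[4] = 11, b[5] = 14, b[6] = 19, b[7] = 5, b[8] = 6, b[9] = 21, b[10] = 11, b[11] = 18, b[12] = 23, b[13] = 21, b[14] = 6, b[15] = 13, b[16] = 3, b[17] = 14, b[18] = 23, b[19] = 9, b[20] = 22, b[21] = 21, b[22] = 3, b[23] = 10, b[24] = 19, b[25] = 21, b[26] = 22.
Since (b[25], b[26]) = (b[1], b[2]) = (21, 22) (two consecutive terms determine the rest), the sequence is periodic with period 24.
The value 14 first appears (with i ≥ 3) at b[5].

5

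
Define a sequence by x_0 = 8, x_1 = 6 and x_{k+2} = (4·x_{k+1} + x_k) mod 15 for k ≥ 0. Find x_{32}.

Listing terms: x_0 = 8,  x_1 = 6,  x_2 = 2,  x_3 = 14,  x_4 = 13,  x_5 = 6,  x_6 = 7,  x_7 = 4,  x_8 = 8,  x_9 = 6.
The sequence repeats with period 8.
So x_{32} = x_{0 + ((32-0) mod 8)} = x_0 = 8.

8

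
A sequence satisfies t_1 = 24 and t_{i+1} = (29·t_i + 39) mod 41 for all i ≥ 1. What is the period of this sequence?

40

Listing terms: t_1 = 24,  t_2 = 38,  t_3 = 34,  t_4 = 0,  t_5 = 39,  t_6 = 22,  t_7 = 21,  t_8 = 33,  t_9 = 12,  t_{10} = 18,  t_{11} = 28,  t_{12} = 31,  t_{13} = 36,  t_{14} = 17,  t_{15} = 40,  t_{16} = 10,  t_{17} = 1,  t_{18} = 27,  t_{19} = 2,  t_{20} = 15,  t_{21} = 23,  t_{22} = 9,  t_{23} = 13,  t_{24} = 6,  t_{25} = 8,  t_{26} = 25,  t_{27} = 26,  t_{28} = 14,  t_{29} = 35,  t_{30} = 29,  t_{31} = 19,  t_{32} = 16,  t_{33} = 11,  t_{34} = 30,  t_{35} = 7,  t_{36} = 37,  t_{37} = 5,  t_{38} = 20,  t_{39} = 4,  t_{40} = 32,  t_{41} = 24.
Since t_{41} = t_1 = 24, the sequence is periodic with period 40.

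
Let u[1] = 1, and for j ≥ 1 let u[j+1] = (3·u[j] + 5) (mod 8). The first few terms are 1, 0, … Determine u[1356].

4

We have u[1] = 1; u[2] = 0; u[3] = 5; u[4] = 4; u[5] = 1.
Since u[5] = u[1] = 1, the sequence is periodic with period 4.
(1356 - 1) mod 4 = 3, so u[1356] = u[4] = 4.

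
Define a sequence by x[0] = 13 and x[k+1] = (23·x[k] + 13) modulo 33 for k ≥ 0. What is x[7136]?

7

Computing terms: x[0] = 13; x[1] = 15; x[2] = 28; x[3] = 30; x[4] = 10; x[5] = 12; x[6] = 25; x[7] = 27; x[8] = 7; x[9] = 9; x[10] = 22; x[11] = 24; x[12] = 4; x[13] = 6; x[14] = 19; x[15] = 21; x[16] = 1; x[17] = 3; x[18] = 16; x[19] = 18; x[20] = 31; x[21] = 0; x[22] = 13.
Since x[22] = x[0] = 13, the sequence is periodic with period 22.
(7136 - 0) mod 22 = 8, so x[7136] = x[8] = 7.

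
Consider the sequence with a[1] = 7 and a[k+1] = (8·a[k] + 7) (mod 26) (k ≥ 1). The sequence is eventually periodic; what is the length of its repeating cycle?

4

Listing terms: a[1] = 7,  a[2] = 11,  a[3] = 17,  a[4] = 13,  a[5] = 7.
Since a[5] = a[1] = 7, the sequence is periodic with period 4.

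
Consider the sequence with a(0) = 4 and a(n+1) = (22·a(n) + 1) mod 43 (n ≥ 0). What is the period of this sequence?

14

Computing terms: a(0) = 4; a(1) = 3; a(2) = 24; a(3) = 13; a(4) = 29; a(5) = 37; a(6) = 41; a(7) = 0; a(8) = 1; a(9) = 23; a(10) = 34; a(11) = 18; a(12) = 10; a(13) = 6; a(14) = 4.
The sequence repeats with period 14.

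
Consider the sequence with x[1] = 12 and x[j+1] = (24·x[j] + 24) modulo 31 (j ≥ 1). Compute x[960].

We have x[1] = 12,  x[2] = 2,  x[3] = 10,  x[4] = 16,  x[5] = 5,  x[6] = 20,  x[7] = 8,  x[8] = 30,  x[9] = 0,  x[10] = 24,  x[11] = 11,  x[12] = 9,  x[13] = 23,  x[14] = 18,  x[15] = 22,  x[16] = 25,  x[17] = 4,  x[18] = 27,  x[19] = 21,  x[20] = 1,  x[21] = 17,  x[22] = 29,  x[23] = 7,  x[24] = 6,  x[25] = 13,  x[26] = 26,  x[27] = 28,  x[28] = 14,  x[29] = 19,  x[30] = 15,  x[31] = 12.
The sequence repeats with period 30.
So x[960] = x[1 + ((960-1) mod 30)] = x[30] = 15.

15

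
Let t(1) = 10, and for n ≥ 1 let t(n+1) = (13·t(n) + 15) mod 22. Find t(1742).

13

Listing terms: t(1) = 10,  t(2) = 13,  t(3) = 8,  t(4) = 9,  t(5) = 0,  t(6) = 15,  t(7) = 12,  t(8) = 17,  t(9) = 16,  t(10) = 3,  t(11) = 10.
The sequence repeats with period 10.
(1742 - 1) mod 10 = 1, so t(1742) = t(2) = 13.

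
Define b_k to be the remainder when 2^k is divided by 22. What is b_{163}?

8

We have b_0 = 1; b_1 = 2; b_2 = 4; b_3 = 8; b_4 = 16; b_5 = 10; b_6 = 20; b_7 = 18; b_8 = 14; b_9 = 6; b_{10} = 12; b_{11} = 2.
Since b_{11} = b_1 = 2, the sequence is eventually periodic: after a pre-period of length 1 it cycles with period 10.
For k ≥ 1, b_k depends only on (k - 1) mod 10. (163 - 1) mod 10 = 2, so b_{163} = b_3 = 8.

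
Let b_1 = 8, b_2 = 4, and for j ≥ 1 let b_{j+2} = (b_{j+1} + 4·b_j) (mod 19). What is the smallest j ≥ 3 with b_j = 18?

18

Listing terms: b_1 = 8; b_2 = 4; b_3 = 17; b_4 = 14; b_5 = 6; b_6 = 5; b_7 = 10; b_8 = 11; b_9 = 13; b_{10} = 0; b_{11} = 14; b_{12} = 14; b_{13} = 13; b_{14} = 12; b_{15} = 7; b_{16} = 17; b_{17} = 7; b_{18} = 18; b_{19} = 8; b_{20} = 4.
The sequence repeats with period 18.
The value 18 first appears (with j ≥ 3) at b_{18}.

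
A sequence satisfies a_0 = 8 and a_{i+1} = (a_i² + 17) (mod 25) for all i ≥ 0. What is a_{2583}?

21

Computing terms: a_0 = 8; a_1 = 6; a_2 = 3; a_3 = 1; a_4 = 18; a_5 = 16; a_6 = 23; a_7 = 21; a_8 = 8.
The sequence repeats with period 8.
(2583 - 0) mod 8 = 7, so a_{2583} = a_7 = 21.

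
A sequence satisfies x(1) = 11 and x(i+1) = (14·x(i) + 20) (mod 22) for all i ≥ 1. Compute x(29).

We have x(1) = 11, x(2) = 20, x(3) = 14, x(4) = 18, x(5) = 8, x(6) = 0, x(7) = 20.
Since x(7) = x(2) = 20, the sequence is eventually periodic: after a pre-period of length 1 it cycles with period 5.
For i ≥ 2, x(i) depends only on (i - 2) mod 5. (29 - 2) mod 5 = 2, so x(29) = x(4) = 18.

18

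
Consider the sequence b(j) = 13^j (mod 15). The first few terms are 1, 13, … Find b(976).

We have b(0) = 1; b(1) = 13; b(2) = 4; b(3) = 7; b(4) = 1.
Since b(4) = b(0) = 1, the sequence is periodic with period 4.
(976 - 0) mod 4 = 0, so b(976) = b(0) = 1.

1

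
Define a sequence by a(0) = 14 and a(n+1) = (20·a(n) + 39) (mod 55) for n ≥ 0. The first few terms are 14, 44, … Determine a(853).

a(0) = 14; a(1) = 44; a(2) = 39; a(3) = 49; a(4) = 29; a(5) = 14.
The sequence repeats with period 5.
So a(853) = a(0 + ((853-0) mod 5)) = a(3) = 49.

49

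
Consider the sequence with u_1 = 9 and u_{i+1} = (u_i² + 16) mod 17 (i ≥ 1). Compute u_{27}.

7

We have u_1 = 9; u_2 = 12; u_3 = 7; u_4 = 14; u_5 = 8; u_6 = 12.
Since u_6 = u_2 = 12, the sequence is eventually periodic: after a pre-period of length 1 it cycles with period 4.
For i ≥ 2, u_i depends only on (i - 2) mod 4. (27 - 2) mod 4 = 1, so u_{27} = u_3 = 7.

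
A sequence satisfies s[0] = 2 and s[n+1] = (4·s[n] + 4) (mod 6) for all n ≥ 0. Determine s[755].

4

Computing terms: s[0] = 2,  s[1] = 0,  s[2] = 4,  s[3] = 2.
Since s[3] = s[0] = 2, the sequence is periodic with period 3.
(755 - 0) mod 3 = 2, so s[755] = s[2] = 4.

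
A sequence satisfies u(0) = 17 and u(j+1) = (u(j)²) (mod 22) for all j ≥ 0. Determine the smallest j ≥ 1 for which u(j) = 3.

1

Computing terms: u(0) = 17,  u(1) = 3,  u(2) = 9,  u(3) = 15,  u(4) = 5,  u(5) = 3.
Since u(5) = u(1) = 3, the sequence is eventually periodic: after a pre-period of length 1 it cycles with period 4.
The value 3 first appears (with j ≥ 1) at u(1).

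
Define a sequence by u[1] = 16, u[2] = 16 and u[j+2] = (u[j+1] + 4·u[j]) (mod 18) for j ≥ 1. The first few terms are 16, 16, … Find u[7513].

We have u[1] = 16, u[2] = 16, u[3] = 8, u[4] = 0, u[5] = 14, u[6] = 14, u[7] = 16, u[8] = 0, u[9] = 10, u[10] = 10, u[11] = 14, u[12] = 0, u[13] = 2, u[14] = 2, u[15] = 10, u[16] = 0, u[17] = 4, u[18] = 4, u[19] = 2, u[20] = 0, u[21] = 8, u[22] = 8, u[23] = 4, u[24] = 0, u[25] = 16, u[26] = 16.
The sequence repeats with period 24.
(7513 - 1) mod 24 = 0, so u[7513] = u[1] = 16.

16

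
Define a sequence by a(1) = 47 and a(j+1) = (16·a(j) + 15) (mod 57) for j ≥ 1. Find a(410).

11

a(1) = 47; a(2) = 26; a(3) = 32; a(4) = 14; a(5) = 11; a(6) = 20; a(7) = 50; a(8) = 17; a(9) = 2; a(10) = 47.
The sequence repeats with period 9.
So a(410) = a(1 + ((410-1) mod 9)) = a(5) = 11.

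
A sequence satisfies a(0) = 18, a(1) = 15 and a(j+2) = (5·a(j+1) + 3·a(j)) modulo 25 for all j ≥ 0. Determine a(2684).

12

Listing terms: a(0) = 18, a(1) = 15, a(2) = 4, a(3) = 15, a(4) = 12, a(5) = 5, a(6) = 11, a(7) = 20, a(8) = 8, a(9) = 0, a(10) = 24, a(11) = 20, a(12) = 22, a(13) = 20, a(14) = 16, a(15) = 15, a(16) = 23, a(17) = 10, a(18) = 19, a(19) = 0, a(20) = 7, a(21) = 10, a(22) = 21, a(23) = 10, a(24) = 13, a(25) = 20, a(26) = 14, a(27) = 5, a(28) = 17, a(29) = 0, a(30) = 1, a(31) = 5, a(32) = 3, a(33) = 5, a(34) = 9, a(35) = 10, a(36) = 2, a(37) = 15, a(38) = 6, a(39) = 0, a(40) = 18, a(41) = 15.
The sequence repeats with period 40.
(2684 - 0) mod 40 = 4, so a(2684) = a(4) = 12.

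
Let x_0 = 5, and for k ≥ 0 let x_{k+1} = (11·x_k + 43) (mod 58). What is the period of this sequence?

Listing terms: x_0 = 5, x_1 = 40, x_2 = 19, x_3 = 20, x_4 = 31, x_5 = 36, x_6 = 33, x_7 = 0, x_8 = 43, x_9 = 52, x_{10} = 35, x_{11} = 22, x_{12} = 53, x_{13} = 46, x_{14} = 27, x_{15} = 50, x_{16} = 13, x_{17} = 12, x_{18} = 1, x_{19} = 54, x_{20} = 57, x_{21} = 32, x_{22} = 47, x_{23} = 38, x_{24} = 55, x_{25} = 10, x_{26} = 37, x_{27} = 44, x_{28} = 5.
The sequence repeats with period 28.

28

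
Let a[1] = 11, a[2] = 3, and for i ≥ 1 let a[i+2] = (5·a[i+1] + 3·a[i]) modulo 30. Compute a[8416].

21

Listing terms: a[1] = 11; a[2] = 3; a[3] = 18; a[4] = 9; a[5] = 9; a[6] = 12; a[7] = 27; a[8] = 21; a[9] = 6; a[10] = 3; a[11] = 3; a[12] = 24; a[13] = 9; a[14] = 27; a[15] = 12; a[16] = 21; a[17] = 21; a[18] = 18; a[19] = 3; a[20] = 9; a[21] = 24; a[22] = 27; a[23] = 27; a[24] = 6; a[25] = 21; a[26] = 3; a[27] = 18.
Since (a[26], a[27]) = (a[2], a[3]) = (3, 18) (two consecutive terms determine the rest), the sequence is eventually periodic: after a pre-period of length 1 it cycles with period 24.
For i ≥ 2, a[i] depends only on (i - 2) mod 24. (8416 - 2) mod 24 = 14, so a[8416] = a[16] = 21.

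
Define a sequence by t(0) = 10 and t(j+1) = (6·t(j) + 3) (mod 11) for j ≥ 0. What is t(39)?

Listing terms: t(0) = 10,  t(1) = 8,  t(2) = 7,  t(3) = 1,  t(4) = 9,  t(5) = 2,  t(6) = 4,  t(7) = 5,  t(8) = 0,  t(9) = 3,  t(10) = 10.
Since t(10) = t(0) = 10, the sequence is periodic with period 10.
(39 - 0) mod 10 = 9, so t(39) = t(9) = 3.

3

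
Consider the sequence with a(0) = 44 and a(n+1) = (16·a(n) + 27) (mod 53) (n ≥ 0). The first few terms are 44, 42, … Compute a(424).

35

Listing terms: a(0) = 44, a(1) = 42, a(2) = 10, a(3) = 28, a(4) = 51, a(5) = 48, a(6) = 0, a(7) = 27, a(8) = 35, a(9) = 4, a(10) = 38, a(11) = 52, a(12) = 11, a(13) = 44.
Since a(13) = a(0) = 44, the sequence is periodic with period 13.
(424 - 0) mod 13 = 8, so a(424) = a(8) = 35.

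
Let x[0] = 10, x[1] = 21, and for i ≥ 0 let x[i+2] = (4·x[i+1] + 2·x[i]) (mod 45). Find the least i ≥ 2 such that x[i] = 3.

x[0] = 10, x[1] = 21, x[2] = 14, x[3] = 8, x[4] = 15, x[5] = 31, x[6] = 19, x[7] = 3, x[8] = 5, x[9] = 26, x[10] = 24, x[11] = 13, x[12] = 10, x[13] = 21.
The sequence repeats with period 12.
The value 3 first appears (with i ≥ 2) at x[7].

7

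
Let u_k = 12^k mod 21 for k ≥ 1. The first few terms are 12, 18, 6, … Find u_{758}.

18

Listing terms: u_1 = 12, u_2 = 18, u_3 = 6, u_4 = 9, u_5 = 3, u_6 = 15, u_7 = 12.
The sequence repeats with period 6.
So u_{758} = u_{1 + ((758-1) mod 6)} = u_2 = 18.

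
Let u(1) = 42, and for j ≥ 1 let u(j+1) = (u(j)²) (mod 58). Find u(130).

16

u(1) = 42; u(2) = 24; u(3) = 54; u(4) = 16; u(5) = 24.
Since u(5) = u(2) = 24, the sequence is eventually periodic: after a pre-period of length 1 it cycles with period 3.
For j ≥ 2, u(j) depends only on (j - 2) mod 3. (130 - 2) mod 3 = 2, so u(130) = u(4) = 16.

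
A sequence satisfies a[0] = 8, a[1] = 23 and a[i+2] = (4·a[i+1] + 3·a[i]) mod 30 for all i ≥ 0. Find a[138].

14

We have a[0] = 8,  a[1] = 23,  a[2] = 26,  a[3] = 23,  a[4] = 20,  a[5] = 29,  a[6] = 26,  a[7] = 11,  a[8] = 2,  a[9] = 11,  a[10] = 20,  a[11] = 23,  a[12] = 2,  a[13] = 17,  a[14] = 14,  a[15] = 17,  a[16] = 20,  a[17] = 11,  a[18] = 14,  a[19] = 29,  a[20] = 8,  a[21] = 29,  a[22] = 20,  a[23] = 17,  a[24] = 8,  a[25] = 23.
Since (a[24], a[25]) = (a[0], a[1]) = (8, 23) (two consecutive terms determine the rest), the sequence is periodic with period 24.
(138 - 0) mod 24 = 18, so a[138] = a[18] = 14.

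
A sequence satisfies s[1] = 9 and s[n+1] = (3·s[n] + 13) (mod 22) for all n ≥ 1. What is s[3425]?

17

Listing terms: s[1] = 9; s[2] = 18; s[3] = 1; s[4] = 16; s[5] = 17; s[6] = 20; s[7] = 7; s[8] = 12; s[9] = 5; s[10] = 6; s[11] = 9.
The sequence repeats with period 10.
(3425 - 1) mod 10 = 4, so s[3425] = s[5] = 17.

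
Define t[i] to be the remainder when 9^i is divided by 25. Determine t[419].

14

t[0] = 1,  t[1] = 9,  t[2] = 6,  t[3] = 4,  t[4] = 11,  t[5] = 24,  t[6] = 16,  t[7] = 19,  t[8] = 21,  t[9] = 14,  t[10] = 1.
Since t[10] = t[0] = 1, the sequence is periodic with period 10.
So t[419] = t[0 + ((419-0) mod 10)] = t[9] = 14.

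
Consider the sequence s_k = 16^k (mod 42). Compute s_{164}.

Computing terms: s_1 = 16,  s_2 = 4,  s_3 = 22,  s_4 = 16.
Since s_4 = s_1 = 16, the sequence is periodic with period 3.
So s_{164} = s_{1 + ((164-1) mod 3)} = s_2 = 4.

4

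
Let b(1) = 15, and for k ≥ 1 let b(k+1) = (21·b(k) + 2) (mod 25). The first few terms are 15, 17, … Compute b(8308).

b(1) = 15,  b(2) = 17,  b(3) = 9,  b(4) = 16,  b(5) = 13,  b(6) = 0,  b(7) = 2,  b(8) = 19,  b(9) = 1,  b(10) = 23,  b(11) = 10,  b(12) = 12,  b(13) = 4,  b(14) = 11,  b(15) = 8,  b(16) = 20,  b(17) = 22,  b(18) = 14,  b(19) = 21,  b(20) = 18,  b(21) = 5,  b(22) = 7,  b(23) = 24,  b(24) = 6,  b(25) = 3,  b(26) = 15.
The sequence repeats with period 25.
So b(8308) = b(1 + ((8308-1) mod 25)) = b(8) = 19.

19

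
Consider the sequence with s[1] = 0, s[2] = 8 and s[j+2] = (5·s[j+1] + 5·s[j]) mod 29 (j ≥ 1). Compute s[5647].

21

Computing terms: s[1] = 0,  s[2] = 8,  s[3] = 11,  s[4] = 8,  s[5] = 8,  s[6] = 22,  s[7] = 5,  s[8] = 19,  s[9] = 4,  s[10] = 28,  s[11] = 15,  s[12] = 12,  s[13] = 19,  s[14] = 10,  s[15] = 0,  s[16] = 21,  s[17] = 18,  s[18] = 21,  s[19] = 21,  s[20] = 7,  s[21] = 24,  s[22] = 10,  s[23] = 25,  s[24] = 1,  s[25] = 14,  s[26] = 17,  s[27] = 10,  s[28] = 19,  s[29] = 0,  s[30] = 8.
Since (s[29], s[30]) = (s[1], s[2]) = (0, 8) (two consecutive terms determine the rest), the sequence is periodic with period 28.
(5647 - 1) mod 28 = 18, so s[5647] = s[19] = 21.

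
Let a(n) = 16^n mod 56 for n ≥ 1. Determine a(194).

32

Computing terms: a(1) = 16; a(2) = 32; a(3) = 8; a(4) = 16.
The sequence repeats with period 3.
So a(194) = a(1 + ((194-1) mod 3)) = a(2) = 32.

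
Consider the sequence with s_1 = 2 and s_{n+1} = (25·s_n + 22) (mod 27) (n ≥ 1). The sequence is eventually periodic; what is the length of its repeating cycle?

27

We have s_1 = 2; s_2 = 18; s_3 = 13; s_4 = 23; s_5 = 3; s_6 = 16; s_7 = 17; s_8 = 15; s_9 = 19; s_{10} = 11; s_{11} = 0; s_{12} = 22; s_{13} = 5; s_{14} = 12; s_{15} = 25; s_{16} = 26; s_{17} = 24; s_{18} = 1; s_{19} = 20; s_{20} = 9; s_{21} = 4; s_{22} = 14; s_{23} = 21; s_{24} = 7; s_{25} = 8; s_{26} = 6; s_{27} = 10; s_{28} = 2.
Since s_{28} = s_1 = 2, the sequence is periodic with period 27.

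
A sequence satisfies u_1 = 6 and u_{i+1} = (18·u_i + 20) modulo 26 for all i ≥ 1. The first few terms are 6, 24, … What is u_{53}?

Computing terms: u_1 = 6, u_2 = 24, u_3 = 10, u_4 = 18, u_5 = 6.
Since u_5 = u_1 = 6, the sequence is periodic with period 4.
So u_{53} = u_{1 + ((53-1) mod 4)} = u_1 = 6.

6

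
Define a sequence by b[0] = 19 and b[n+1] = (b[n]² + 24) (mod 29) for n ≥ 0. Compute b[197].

Computing terms: b[0] = 19; b[1] = 8; b[2] = 1; b[3] = 25; b[4] = 11; b[5] = 0; b[6] = 24; b[7] = 20; b[8] = 18; b[9] = 0.
Since b[9] = b[5] = 0, the sequence is eventually periodic: after a pre-period of length 5 it cycles with period 4.
For n ≥ 5, b[n] depends only on (n - 5) mod 4. (197 - 5) mod 4 = 0, so b[197] = b[5] = 0.

0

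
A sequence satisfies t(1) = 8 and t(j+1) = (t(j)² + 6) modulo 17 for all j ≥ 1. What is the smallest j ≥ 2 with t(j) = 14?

Computing terms: t(1) = 8; t(2) = 2; t(3) = 10; t(4) = 4; t(5) = 5; t(6) = 14; t(7) = 15; t(8) = 10.
Since t(8) = t(3) = 10, the sequence is eventually periodic: after a pre-period of length 2 it cycles with period 5.
The value 14 first appears (with j ≥ 2) at t(6).

6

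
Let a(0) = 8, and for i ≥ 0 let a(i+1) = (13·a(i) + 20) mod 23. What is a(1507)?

Listing terms: a(0) = 8,  a(1) = 9,  a(2) = 22,  a(3) = 7,  a(4) = 19,  a(5) = 14,  a(6) = 18,  a(7) = 1,  a(8) = 10,  a(9) = 12,  a(10) = 15,  a(11) = 8.
The sequence repeats with period 11.
So a(1507) = a(0 + ((1507-0) mod 11)) = a(0) = 8.

8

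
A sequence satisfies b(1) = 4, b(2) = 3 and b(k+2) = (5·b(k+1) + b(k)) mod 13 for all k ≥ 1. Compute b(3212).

Computing terms: b(1) = 4; b(2) = 3; b(3) = 6; b(4) = 7; b(5) = 2; b(6) = 4; b(7) = 9; b(8) = 10; b(9) = 7; b(10) = 6; b(11) = 11; b(12) = 9; b(13) = 4; b(14) = 3.
Since (b(13), b(14)) = (b(1), b(2)) = (4, 3) (two consecutive terms determine the rest), the sequence is periodic with period 12.
So b(3212) = b(1 + ((3212-1) mod 12)) = b(8) = 10.

10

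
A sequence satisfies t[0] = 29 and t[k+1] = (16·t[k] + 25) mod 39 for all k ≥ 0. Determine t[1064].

Computing terms: t[0] = 29, t[1] = 21, t[2] = 10, t[3] = 29.
Since t[3] = t[0] = 29, the sequence is periodic with period 3.
So t[1064] = t[0 + ((1064-0) mod 3)] = t[2] = 10.

10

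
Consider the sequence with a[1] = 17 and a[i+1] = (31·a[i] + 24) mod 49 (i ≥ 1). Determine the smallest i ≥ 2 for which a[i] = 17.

We have a[1] = 17; a[2] = 12; a[3] = 4; a[4] = 1; a[5] = 6; a[6] = 14; a[7] = 17.
The sequence repeats with period 6.
The value 17 next appears (with i ≥ 2) at a[7].

7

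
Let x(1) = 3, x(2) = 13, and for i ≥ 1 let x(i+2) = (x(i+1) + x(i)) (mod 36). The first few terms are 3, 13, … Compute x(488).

Listing terms: x(1) = 3; x(2) = 13; x(3) = 16; x(4) = 29; x(5) = 9; x(6) = 2; x(7) = 11; x(8) = 13; x(9) = 24; x(10) = 1; x(11) = 25; x(12) = 26; x(13) = 15; x(14) = 5; x(15) = 20; x(16) = 25; x(17) = 9; x(18) = 34; x(19) = 7; x(20) = 5; x(21) = 12; x(22) = 17; x(23) = 29; x(24) = 10; x(25) = 3; x(26) = 13.
The sequence repeats with period 24.
So x(488) = x(1 + ((488-1) mod 24)) = x(8) = 13.

13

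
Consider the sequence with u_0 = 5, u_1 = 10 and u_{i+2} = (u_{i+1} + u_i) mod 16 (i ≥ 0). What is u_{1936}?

u_0 = 5; u_1 = 10; u_2 = 15; u_3 = 9; u_4 = 8; u_5 = 1; u_6 = 9; u_7 = 10; u_8 = 3; u_9 = 13; u_{10} = 0; u_{11} = 13; u_{12} = 13; u_{13} = 10; u_{14} = 7; u_{15} = 1; u_{16} = 8; u_{17} = 9; u_{18} = 1; u_{19} = 10; u_{20} = 11; u_{21} = 5; u_{22} = 0; u_{23} = 5; u_{24} = 5; u_{25} = 10.
Since (u_{24}, u_{25}) = (u_0, u_1) = (5, 10) (two consecutive terms determine the rest), the sequence is periodic with period 24.
So u_{1936} = u_{0 + ((1936-0) mod 24)} = u_{16} = 8.

8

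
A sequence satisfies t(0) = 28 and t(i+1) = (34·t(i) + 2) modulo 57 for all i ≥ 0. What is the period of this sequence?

We have t(0) = 28, t(1) = 42, t(2) = 5, t(3) = 1, t(4) = 36, t(5) = 29, t(6) = 19, t(7) = 21, t(8) = 32, t(9) = 7, t(10) = 12, t(11) = 11, t(12) = 34, t(13) = 18, t(14) = 44, t(15) = 16, t(16) = 33, t(17) = 41, t(18) = 28.
The sequence repeats with period 18.

18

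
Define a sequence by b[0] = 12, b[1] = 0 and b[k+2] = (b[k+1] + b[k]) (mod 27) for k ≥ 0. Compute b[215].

Listing terms: b[0] = 12; b[1] = 0; b[2] = 12; b[3] = 12; b[4] = 24; b[5] = 9; b[6] = 6; b[7] = 15; b[8] = 21; b[9] = 9; b[10] = 3; b[11] = 12; b[12] = 15; b[13] = 0; b[14] = 15; b[15] = 15; b[16] = 3; b[17] = 18; b[18] = 21; b[19] = 12; b[20] = 6; b[21] = 18; b[22] = 24; b[23] = 15; b[24] = 12; b[25] = 0.
The sequence repeats with period 24.
So b[215] = b[0 + ((215-0) mod 24)] = b[23] = 15.

15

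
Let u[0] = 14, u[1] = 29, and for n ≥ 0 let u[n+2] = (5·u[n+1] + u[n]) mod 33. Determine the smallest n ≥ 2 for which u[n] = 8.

Listing terms: u[0] = 14, u[1] = 29, u[2] = 27, u[3] = 32, u[4] = 22, u[5] = 10, u[6] = 6, u[7] = 7, u[8] = 8, u[9] = 14, u[10] = 12, u[11] = 8, u[12] = 19, u[13] = 4, u[14] = 6, u[15] = 1, u[16] = 11, u[17] = 23, u[18] = 27, u[19] = 26, u[20] = 25, u[21] = 19, u[22] = 21, u[23] = 25, u[24] = 14, u[25] = 29.
The sequence repeats with period 24.
The value 8 first appears (with n ≥ 2) at u[8].

8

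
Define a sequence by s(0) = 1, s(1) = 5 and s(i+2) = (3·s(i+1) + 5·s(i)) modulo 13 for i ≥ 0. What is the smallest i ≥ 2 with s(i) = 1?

We have s(0) = 1, s(1) = 5, s(2) = 7, s(3) = 7, s(4) = 4, s(5) = 8, s(6) = 5, s(7) = 3, s(8) = 8, s(9) = 0, s(10) = 1, s(11) = 3, s(12) = 1, s(13) = 5.
Since (s(12), s(13)) = (s(0), s(1)) = (1, 5) (two consecutive terms determine the rest), the sequence is periodic with period 12.
The value 1 first appears (with i ≥ 2) at s(10).

10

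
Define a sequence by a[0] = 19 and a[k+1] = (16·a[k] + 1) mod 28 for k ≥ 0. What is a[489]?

We have a[0] = 19,  a[1] = 25,  a[2] = 9,  a[3] = 5,  a[4] = 25.
Since a[4] = a[1] = 25, the sequence is eventually periodic: after a pre-period of length 1 it cycles with period 3.
For k ≥ 1, a[k] depends only on (k - 1) mod 3. (489 - 1) mod 3 = 2, so a[489] = a[3] = 5.

5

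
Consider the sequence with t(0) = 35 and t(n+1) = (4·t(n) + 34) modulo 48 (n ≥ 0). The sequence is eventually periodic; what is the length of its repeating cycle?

3

We have t(0) = 35; t(1) = 30; t(2) = 10; t(3) = 26; t(4) = 42; t(5) = 10.
Since t(5) = t(2) = 10, the sequence is eventually periodic: after a pre-period of length 2 it cycles with period 3.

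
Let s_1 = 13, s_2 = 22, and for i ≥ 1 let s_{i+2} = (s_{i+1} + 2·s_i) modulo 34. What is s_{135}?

0

We have s_1 = 13,  s_2 = 22,  s_3 = 14,  s_4 = 24,  s_5 = 18,  s_6 = 32,  s_7 = 0,  s_8 = 30,  s_9 = 30,  s_{10} = 22,  s_{11} = 14.
Since (s_{10}, s_{11}) = (s_2, s_3) = (22, 14) (two consecutive terms determine the rest), the sequence is eventually periodic: after a pre-period of length 1 it cycles with period 8.
For i ≥ 2, s_i depends only on (i - 2) mod 8. (135 - 2) mod 8 = 5, so s_{135} = s_7 = 0.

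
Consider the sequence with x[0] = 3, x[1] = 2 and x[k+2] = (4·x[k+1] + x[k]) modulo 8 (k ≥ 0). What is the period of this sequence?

Computing terms: x[0] = 3,  x[1] = 2,  x[2] = 3,  x[3] = 6,  x[4] = 3,  x[5] = 2.
Since (x[4], x[5]) = (x[0], x[1]) = (3, 2) (two consecutive terms determine the rest), the sequence is periodic with period 4.

4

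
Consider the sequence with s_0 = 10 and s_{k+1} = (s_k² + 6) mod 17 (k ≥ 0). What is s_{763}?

Computing terms: s_0 = 10; s_1 = 4; s_2 = 5; s_3 = 14; s_4 = 15; s_5 = 10.
Since s_5 = s_0 = 10, the sequence is periodic with period 5.
(763 - 0) mod 5 = 3, so s_{763} = s_3 = 14.

14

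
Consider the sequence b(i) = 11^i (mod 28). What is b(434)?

We have b(0) = 1,  b(1) = 11,  b(2) = 9,  b(3) = 15,  b(4) = 25,  b(5) = 23,  b(6) = 1.
Since b(6) = b(0) = 1, the sequence is periodic with period 6.
(434 - 0) mod 6 = 2, so b(434) = b(2) = 9.

9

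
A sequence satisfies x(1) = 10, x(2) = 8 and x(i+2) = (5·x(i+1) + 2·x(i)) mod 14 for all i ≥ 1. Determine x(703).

We have x(1) = 10, x(2) = 8, x(3) = 4, x(4) = 8, x(5) = 6, x(6) = 4, x(7) = 4, x(8) = 0, x(9) = 8, x(10) = 12, x(11) = 6, x(12) = 12, x(13) = 2, x(14) = 6, x(15) = 6, x(16) = 0, x(17) = 12, x(18) = 4, x(19) = 2, x(20) = 4, x(21) = 10, x(22) = 2, x(23) = 2, x(24) = 0, x(25) = 4, x(26) = 6, x(27) = 10, x(28) = 6, x(29) = 8, x(30) = 10, x(31) = 10, x(32) = 0, x(33) = 6, x(34) = 2, x(35) = 8, x(36) = 2, x(37) = 12, x(38) = 8, x(39) = 8, x(40) = 0, x(41) = 2, x(42) = 10, x(43) = 12, x(44) = 10, x(45) = 4, x(46) = 12, x(47) = 12, x(48) = 0, x(49) = 10, x(50) = 8.
Since (x(49), x(50)) = (x(1), x(2)) = (10, 8) (two consecutive terms determine the rest), the sequence is periodic with period 48.
So x(703) = x(1 + ((703-1) mod 48)) = x(31) = 10.

10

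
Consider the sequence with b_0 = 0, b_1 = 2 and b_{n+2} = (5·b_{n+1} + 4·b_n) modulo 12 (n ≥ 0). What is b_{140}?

We have b_0 = 0; b_1 = 2; b_2 = 10; b_3 = 10; b_4 = 6; b_5 = 10; b_6 = 2; b_7 = 2; b_8 = 6; b_9 = 2; b_{10} = 10.
Since (b_9, b_{10}) = (b_1, b_2) = (2, 10) (two consecutive terms determine the rest), the sequence is eventually periodic: after a pre-period of length 1 it cycles with period 8.
For n ≥ 1, b_n depends only on (n - 1) mod 8. (140 - 1) mod 8 = 3, so b_{140} = b_4 = 6.

6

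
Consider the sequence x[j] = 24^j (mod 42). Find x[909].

6

Listing terms: x[1] = 24; x[2] = 30; x[3] = 6; x[4] = 18; x[5] = 12; x[6] = 36; x[7] = 24.
The sequence repeats with period 6.
So x[909] = x[1 + ((909-1) mod 6)] = x[3] = 6.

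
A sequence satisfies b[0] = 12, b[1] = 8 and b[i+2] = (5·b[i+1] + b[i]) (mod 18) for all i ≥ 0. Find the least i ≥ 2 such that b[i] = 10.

Computing terms: b[0] = 12,  b[1] = 8,  b[2] = 16,  b[3] = 16,  b[4] = 6,  b[5] = 10,  b[6] = 2,  b[7] = 2,  b[8] = 12,  b[9] = 8.
Since (b[8], b[9]) = (b[0], b[1]) = (12, 8) (two consecutive terms determine the rest), the sequence is periodic with period 8.
The value 10 first appears (with i ≥ 2) at b[5].

5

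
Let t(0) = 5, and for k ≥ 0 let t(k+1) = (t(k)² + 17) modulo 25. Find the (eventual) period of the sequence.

8

We have t(0) = 5; t(1) = 17; t(2) = 6; t(3) = 3; t(4) = 1; t(5) = 18; t(6) = 16; t(7) = 23; t(8) = 21; t(9) = 8; t(10) = 6.
Since t(10) = t(2) = 6, the sequence is eventually periodic: after a pre-period of length 2 it cycles with period 8.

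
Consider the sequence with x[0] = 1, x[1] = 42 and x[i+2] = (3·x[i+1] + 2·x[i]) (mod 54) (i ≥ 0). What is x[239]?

Computing terms: x[0] = 1, x[1] = 42, x[2] = 20, x[3] = 36, x[4] = 40, x[5] = 30, x[6] = 8, x[7] = 30, x[8] = 52, x[9] = 0, x[10] = 50, x[11] = 42, x[12] = 10, x[13] = 6, x[14] = 38, x[15] = 18, x[16] = 22, x[17] = 48, x[18] = 26, x[19] = 12, x[20] = 34, x[21] = 18, x[22] = 14, x[23] = 24, x[24] = 46, x[25] = 24, x[26] = 2, x[27] = 0, x[28] = 4, x[29] = 12, x[30] = 44, x[31] = 48, x[32] = 16, x[33] = 36, x[34] = 32, x[35] = 6, x[36] = 28, x[37] = 42, x[38] = 20.
Since (x[37], x[38]) = (x[1], x[2]) = (42, 20) (two consecutive terms determine the rest), the sequence is eventually periodic: after a pre-period of length 1 it cycles with period 36.
For i ≥ 1, x[i] depends only on (i - 1) mod 36. (239 - 1) mod 36 = 22, so x[239] = x[23] = 24.

24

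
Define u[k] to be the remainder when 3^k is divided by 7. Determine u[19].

3

We have u[0] = 1; u[1] = 3; u[2] = 2; u[3] = 6; u[4] = 4; u[5] = 5; u[6] = 1.
The sequence repeats with period 6.
(19 - 0) mod 6 = 1, so u[19] = u[1] = 3.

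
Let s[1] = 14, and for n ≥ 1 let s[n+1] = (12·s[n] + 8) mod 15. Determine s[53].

s[1] = 14; s[2] = 11; s[3] = 5; s[4] = 8; s[5] = 14.
The sequence repeats with period 4.
(53 - 1) mod 4 = 0, so s[53] = s[1] = 14.

14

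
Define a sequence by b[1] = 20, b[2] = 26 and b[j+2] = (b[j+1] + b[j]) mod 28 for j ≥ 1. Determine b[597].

6

Computing terms: b[1] = 20,  b[2] = 26,  b[3] = 18,  b[4] = 16,  b[5] = 6,  b[6] = 22,  b[7] = 0,  b[8] = 22,  b[9] = 22,  b[10] = 16,  b[11] = 10,  b[12] = 26,  b[13] = 8,  b[14] = 6,  b[15] = 14,  b[16] = 20,  b[17] = 6,  b[18] = 26,  b[19] = 4,  b[20] = 2,  b[21] = 6,  b[22] = 8,  b[23] = 14,  b[24] = 22,  b[25] = 8,  b[26] = 2,  b[27] = 10,  b[28] = 12,  b[29] = 22,  b[30] = 6,  b[31] = 0,  b[32] = 6,  b[33] = 6,  b[34] = 12,  b[35] = 18,  b[36] = 2,  b[37] = 20,  b[38] = 22,  b[39] = 14,  b[40] = 8,  b[41] = 22,  b[42] = 2,  b[43] = 24,  b[44] = 26,  b[45] = 22,  b[46] = 20,  b[47] = 14,  b[48] = 6,  b[49] = 20,  b[50] = 26.
Since (b[49], b[50]) = (b[1], b[2]) = (20, 26) (two consecutive terms determine the rest), the sequence is periodic with period 48.
(597 - 1) mod 48 = 20, so b[597] = b[21] = 6.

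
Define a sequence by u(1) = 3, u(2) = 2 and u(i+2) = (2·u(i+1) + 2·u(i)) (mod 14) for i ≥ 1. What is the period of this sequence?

48

u(1) = 3,  u(2) = 2,  u(3) = 10,  u(4) = 10,  u(5) = 12,  u(6) = 2,  u(7) = 0,  u(8) = 4,  u(9) = 8,  u(10) = 10,  u(11) = 8,  u(12) = 8,  u(13) = 4,  u(14) = 10,  u(15) = 0,  u(16) = 6,  u(17) = 12,  u(18) = 8,  u(19) = 12,  u(20) = 12,  u(21) = 6,  u(22) = 8,  u(23) = 0,  u(24) = 2,  u(25) = 4,  u(26) = 12,  u(27) = 4,  u(28) = 4,  u(29) = 2,  u(30) = 12,  u(31) = 0,  u(32) = 10,  u(33) = 6,  u(34) = 4,  u(35) = 6,  u(36) = 6,  u(37) = 10,  u(38) = 4,  u(39) = 0,  u(40) = 8,  u(41) = 2,  u(42) = 6,  u(43) = 2,  u(44) = 2,  u(45) = 8,  u(46) = 6,  u(47) = 0,  u(48) = 12,  u(49) = 10,  u(50) = 2,  u(51) = 10.
Since (u(50), u(51)) = (u(2), u(3)) = (2, 10) (two consecutive terms determine the rest), the sequence is eventually periodic: after a pre-period of length 1 it cycles with period 48.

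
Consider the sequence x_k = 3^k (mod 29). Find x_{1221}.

2

Listing terms: x_1 = 3; x_2 = 9; x_3 = 27; x_4 = 23; x_5 = 11; x_6 = 4; x_7 = 12; x_8 = 7; x_9 = 21; x_{10} = 5; x_{11} = 15; x_{12} = 16; x_{13} = 19; x_{14} = 28; x_{15} = 26; x_{16} = 20; x_{17} = 2; x_{18} = 6; x_{19} = 18; x_{20} = 25; x_{21} = 17; x_{22} = 22; x_{23} = 8; x_{24} = 24; x_{25} = 14; x_{26} = 13; x_{27} = 10; x_{28} = 1; x_{29} = 3.
Since x_{29} = x_1 = 3, the sequence is periodic with period 28.
(1221 - 1) mod 28 = 16, so x_{1221} = x_{17} = 2.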